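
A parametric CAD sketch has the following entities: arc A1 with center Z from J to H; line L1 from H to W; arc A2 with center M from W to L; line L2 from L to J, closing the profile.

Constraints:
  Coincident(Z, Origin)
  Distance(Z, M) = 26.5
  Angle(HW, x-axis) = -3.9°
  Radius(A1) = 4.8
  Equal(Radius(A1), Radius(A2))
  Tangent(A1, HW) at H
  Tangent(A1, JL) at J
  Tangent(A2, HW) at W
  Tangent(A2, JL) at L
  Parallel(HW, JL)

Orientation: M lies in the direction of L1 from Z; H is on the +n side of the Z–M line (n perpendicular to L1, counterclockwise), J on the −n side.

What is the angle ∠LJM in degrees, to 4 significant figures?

10.27°

The slot axis is L1's direction at -3.9°, so u = (cos -3.9°, sin -3.9°) = (0.9977, -0.06802) and n = (−sin -3.9°, cos -3.9°) = (0.06802, 0.9977). Z is at the origin and M lies 26.5 along u from Z, so M = 26.5·u = (26.44, -1.802). Tangency of A1 to both parallel lines with radius 4.8 puts H and J at Z ± 4.8·n: H = (0.3265, 4.789), J = (-0.3265, -4.789). Equal radii place W and L the same way about M: W = M + 4.8·n = (26.77, 2.986), L = M − 4.8·n = (26.11, -6.591). Then cos ∠LJM = JL·JM / (|JL||JM|), giving 10.27°.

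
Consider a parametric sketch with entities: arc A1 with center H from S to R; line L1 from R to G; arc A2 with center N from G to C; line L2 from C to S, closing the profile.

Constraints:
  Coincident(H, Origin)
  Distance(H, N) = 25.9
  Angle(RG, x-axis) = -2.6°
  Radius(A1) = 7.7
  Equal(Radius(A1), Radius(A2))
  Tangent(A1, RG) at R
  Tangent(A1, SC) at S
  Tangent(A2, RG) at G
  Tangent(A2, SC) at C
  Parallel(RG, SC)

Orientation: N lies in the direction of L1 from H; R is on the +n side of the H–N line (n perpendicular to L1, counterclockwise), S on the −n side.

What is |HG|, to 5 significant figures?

27.020

The slot axis is L1's direction at -2.6°, so u = (cos -2.6°, sin -2.6°) = (0.99897, -0.045363) and n = (−sin -2.6°, cos -2.6°) = (0.045363, 0.99897). H is at the origin and N lies 25.9 along u from H, so N = 25.9·u = (25.873, -1.1749). Tangency of A1 to both parallel lines with radius 7.7 puts R and S at H ± 7.7·n: R = (0.34930, 7.6921), S = (-0.34930, -7.6921). Equal radii place G and C the same way about N: G = N + 7.7·n = (26.223, 6.5172), C = N − 7.7·n = (25.524, -8.8670). Then |HG| = |G − H| = 27.020.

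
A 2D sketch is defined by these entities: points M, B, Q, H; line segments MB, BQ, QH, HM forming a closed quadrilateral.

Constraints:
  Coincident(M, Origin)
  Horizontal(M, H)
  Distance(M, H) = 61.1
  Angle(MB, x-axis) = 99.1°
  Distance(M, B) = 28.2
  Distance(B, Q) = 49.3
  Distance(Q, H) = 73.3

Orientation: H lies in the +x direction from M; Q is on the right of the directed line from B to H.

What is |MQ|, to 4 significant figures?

23.09

M is at the origin; MH is horizontal with |MH| = 61.1 and H in +x, so H = (61.1, 0). MB runs at 99.1° with |MB| = 28.2, so B = (-4.460, 27.85). Q is determined by |BQ| = 49.3 and |QH| = 73.3 together: it lies at the intersection of circle(B, 49.3) and circle(H, 73.3). With |BH| = 71.23, the foot of the radical line on BH is 14.96 from B and the perpendicular offset is √(49.3² − 14.96²) = 46.98. Taking the right-of-BH solution: Q = (-9.055, -21.24).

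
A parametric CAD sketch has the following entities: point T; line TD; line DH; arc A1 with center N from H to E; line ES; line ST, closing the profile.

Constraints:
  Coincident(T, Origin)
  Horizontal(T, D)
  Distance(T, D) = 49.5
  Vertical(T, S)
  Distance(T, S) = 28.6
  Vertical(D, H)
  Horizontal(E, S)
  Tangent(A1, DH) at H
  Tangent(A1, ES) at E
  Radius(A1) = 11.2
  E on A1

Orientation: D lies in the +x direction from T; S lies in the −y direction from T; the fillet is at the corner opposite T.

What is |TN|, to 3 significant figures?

42.1

T is at the origin; TD is horizontal with |TD| = 49.5 and D on the +x side, so D = (49.5, 0.00). T and S share the same x with |TS| = 28.6 and S on the −y side, so S = (0.00, -28.6). The virtual corner opposite T is at (49.5, -28.6). A1 meets DH tangentially, so NH is at right angles to DH and tangency of A1 to ES means the radius NE is perpendicular to ES, with radius 11.2, so the center N sits 11.2 in from both sides at N = (38.3, -17.4). Then |TN| = |N − T| = 42.1.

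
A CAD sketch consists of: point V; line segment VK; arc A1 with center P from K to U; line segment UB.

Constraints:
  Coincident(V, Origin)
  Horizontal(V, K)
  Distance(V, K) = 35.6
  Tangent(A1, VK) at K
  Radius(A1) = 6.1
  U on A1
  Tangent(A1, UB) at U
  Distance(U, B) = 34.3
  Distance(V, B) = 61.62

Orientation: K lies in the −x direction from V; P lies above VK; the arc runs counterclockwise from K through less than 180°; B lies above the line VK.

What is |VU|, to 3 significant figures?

31.7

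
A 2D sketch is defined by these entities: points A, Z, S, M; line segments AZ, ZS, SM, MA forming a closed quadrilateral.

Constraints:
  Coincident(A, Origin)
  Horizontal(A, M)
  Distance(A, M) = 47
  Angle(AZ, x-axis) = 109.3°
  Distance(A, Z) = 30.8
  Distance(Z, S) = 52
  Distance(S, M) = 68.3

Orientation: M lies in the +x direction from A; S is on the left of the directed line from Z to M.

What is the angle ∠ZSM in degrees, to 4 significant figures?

62.73°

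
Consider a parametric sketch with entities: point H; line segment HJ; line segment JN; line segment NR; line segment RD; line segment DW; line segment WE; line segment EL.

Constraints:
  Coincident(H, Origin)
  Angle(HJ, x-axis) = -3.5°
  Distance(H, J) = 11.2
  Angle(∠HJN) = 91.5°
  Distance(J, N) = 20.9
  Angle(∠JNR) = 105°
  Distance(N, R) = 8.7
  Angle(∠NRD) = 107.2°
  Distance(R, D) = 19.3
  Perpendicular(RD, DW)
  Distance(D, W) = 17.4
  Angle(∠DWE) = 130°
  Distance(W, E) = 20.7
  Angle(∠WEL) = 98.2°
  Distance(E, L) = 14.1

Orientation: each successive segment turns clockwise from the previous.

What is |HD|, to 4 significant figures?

10.33

H is at the origin; HJ runs at -3.5° with length 11.2, so J = (11.18, -0.6837). ∠HJN = 91.5° gives JN at -92.00° from the x-axis; with |JN| = 20.9, N = (10.45, -21.57). ∠JNR = 105.0° gives NR at -167.0° from the x-axis; with |NR| = 8.7, R = (1.973, -23.53). ∠NRD = 107.2° gives RD at 120.2° from the x-axis; with |RD| = 19.3, D = (-7.736, -6.848). Then |HD| = |D − H| = 10.33.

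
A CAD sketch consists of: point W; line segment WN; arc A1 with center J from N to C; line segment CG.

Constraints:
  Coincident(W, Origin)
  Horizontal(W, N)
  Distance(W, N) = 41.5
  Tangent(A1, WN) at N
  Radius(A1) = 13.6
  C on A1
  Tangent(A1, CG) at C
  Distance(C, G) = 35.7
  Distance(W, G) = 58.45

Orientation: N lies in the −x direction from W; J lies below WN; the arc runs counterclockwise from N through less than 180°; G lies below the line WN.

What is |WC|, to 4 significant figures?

56.64

Checks: W = (0.00, 0.00) ✓; |JC| = 13.60 ✓; ∠(JC, CG) = 90.00° ✓; |CG| = 35.70 ✓; |WG| = 58.45 ✓.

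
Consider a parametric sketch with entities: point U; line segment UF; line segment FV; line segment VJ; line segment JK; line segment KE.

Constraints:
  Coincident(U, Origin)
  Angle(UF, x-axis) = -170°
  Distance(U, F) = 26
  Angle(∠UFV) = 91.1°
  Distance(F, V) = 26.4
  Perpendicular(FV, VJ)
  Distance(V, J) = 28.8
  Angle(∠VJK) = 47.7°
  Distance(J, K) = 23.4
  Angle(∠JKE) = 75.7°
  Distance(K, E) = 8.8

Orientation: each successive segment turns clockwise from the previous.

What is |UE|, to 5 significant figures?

24.563

∠VJK = 47.7° gives JK at -121.20° from the x-axis; with |JK| = 23.4, K = (-14.548, 6.9204). ∠JKE = 75.7° gives KE at 134.50° from the x-axis; with |KE| = 8.8, E = (-20.716, 13.197). Then |UE| = |E − U| = 24.563.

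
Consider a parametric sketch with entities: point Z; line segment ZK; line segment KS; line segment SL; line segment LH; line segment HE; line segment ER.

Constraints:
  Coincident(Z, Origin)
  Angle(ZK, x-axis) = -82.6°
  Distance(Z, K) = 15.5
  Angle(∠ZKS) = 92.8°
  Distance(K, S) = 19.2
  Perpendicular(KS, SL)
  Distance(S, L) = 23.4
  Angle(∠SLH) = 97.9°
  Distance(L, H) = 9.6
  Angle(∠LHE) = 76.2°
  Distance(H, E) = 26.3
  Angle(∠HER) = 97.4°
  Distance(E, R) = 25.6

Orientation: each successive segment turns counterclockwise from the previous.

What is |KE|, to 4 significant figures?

12.48

∠SLH = 97.9° gives LH at 176.7° from the x-axis; with |LH| = 9.6, H = (9.674, 10.05). ∠LHE = 76.2° gives HE at -79.50° from the x-axis; with |HE| = 26.3, E = (14.47, -15.81). Then |KE| = |E − K| = 12.48.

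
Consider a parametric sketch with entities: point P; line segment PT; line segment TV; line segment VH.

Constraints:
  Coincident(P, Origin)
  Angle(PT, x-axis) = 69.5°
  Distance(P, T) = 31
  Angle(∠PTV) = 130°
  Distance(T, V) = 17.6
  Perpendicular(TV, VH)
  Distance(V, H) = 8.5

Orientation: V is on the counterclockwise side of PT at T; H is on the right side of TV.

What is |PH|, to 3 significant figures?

49.5

P is at the origin; PT runs at 69.5° with length 31.0, so T = 31.0·(cos 69.5°, sin 69.5°) = (10.9, 29.0). ∠PTV = 130.0°, so TV runs at 69.5° + (180° − 130.0°) = 120° from the x-axis; with |TV| = 17.6, V = T + 17.6·(cos 120°, sin 120°) = (2.19, 44.4). TV ⟂ VH; with |VH| = 8.5 on the right of TV, H = V + 8.5·(0.870, 0.492) = (9.59, 48.5). Then |PH| = |H − P| = 49.5.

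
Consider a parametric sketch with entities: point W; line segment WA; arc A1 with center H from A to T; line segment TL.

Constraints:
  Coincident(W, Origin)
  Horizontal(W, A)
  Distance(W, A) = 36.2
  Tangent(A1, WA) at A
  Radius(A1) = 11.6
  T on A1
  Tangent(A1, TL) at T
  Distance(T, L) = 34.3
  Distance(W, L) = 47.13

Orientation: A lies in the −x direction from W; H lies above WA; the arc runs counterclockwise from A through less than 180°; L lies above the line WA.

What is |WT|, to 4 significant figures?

26.55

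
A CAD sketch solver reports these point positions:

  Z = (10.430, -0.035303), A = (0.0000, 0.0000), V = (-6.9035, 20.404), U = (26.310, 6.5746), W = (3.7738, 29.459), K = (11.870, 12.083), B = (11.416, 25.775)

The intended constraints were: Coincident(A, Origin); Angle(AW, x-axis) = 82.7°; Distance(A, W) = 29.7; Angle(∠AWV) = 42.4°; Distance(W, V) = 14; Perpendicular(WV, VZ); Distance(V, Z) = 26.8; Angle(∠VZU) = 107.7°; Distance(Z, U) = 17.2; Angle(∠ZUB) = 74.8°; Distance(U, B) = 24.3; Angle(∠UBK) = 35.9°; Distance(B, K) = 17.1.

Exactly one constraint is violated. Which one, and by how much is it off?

Distance(B, K) = 17.1 — off by 3.40.

A = (0.00, 0.00) ✓; AW at 82.70° ✓; |AW| = 29.70 ✓; ∠AWV = 42.40° ✓; |WV| = 14.00 ✓; ∠(WV, VZ) = 90.00° ✓; |VZ| = 26.80 ✓; ∠VZU = 107.7° ✓; |ZU| = 17.20 ✓; ∠ZUB = 74.80° ✓; |UB| = 24.30 ✓; ∠UBK = 35.90° ✓; |BK| = 13.70 ✗.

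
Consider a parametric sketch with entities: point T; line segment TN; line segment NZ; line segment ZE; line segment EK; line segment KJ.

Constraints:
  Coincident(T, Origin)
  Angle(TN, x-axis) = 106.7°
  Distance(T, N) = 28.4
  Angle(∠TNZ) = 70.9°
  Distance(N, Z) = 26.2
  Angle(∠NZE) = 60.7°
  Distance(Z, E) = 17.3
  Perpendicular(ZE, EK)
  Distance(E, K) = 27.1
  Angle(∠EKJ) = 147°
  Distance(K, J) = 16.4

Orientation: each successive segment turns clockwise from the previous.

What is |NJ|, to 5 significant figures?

18.549

T is at the origin; TN runs at 106.7° with length 28.4, so N = (-8.1610, 27.202). ∠TNZ = 70.9° gives NZ at -2.4000° from the x-axis; with |NZ| = 26.2, Z = (18.016, 26.105). ∠NZE = 60.7° gives ZE at -121.70° from the x-axis; with |ZE| = 17.3, E = (8.9253, 11.386). ZE is perpendicular to EK, so EK runs at 148.30°; with |EK| = 27.1, K = (-14.132, 25.626). ∠EKJ = 147.0° gives KJ at 115.30° from the x-axis; with |KJ| = 16.4, J = (-21.140, 40.453). Then |NJ| = |J − N| = 18.549.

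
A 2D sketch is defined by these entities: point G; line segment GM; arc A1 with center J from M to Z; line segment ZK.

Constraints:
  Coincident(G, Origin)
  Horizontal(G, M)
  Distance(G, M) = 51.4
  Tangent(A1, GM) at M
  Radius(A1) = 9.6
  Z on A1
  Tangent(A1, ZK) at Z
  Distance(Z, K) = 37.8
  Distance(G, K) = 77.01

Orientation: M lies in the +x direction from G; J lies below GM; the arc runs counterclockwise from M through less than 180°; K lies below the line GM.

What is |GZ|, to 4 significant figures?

45.17

G is at the origin; GM is horizontal with |GM| = 51.4 and M on the +x side, so M = (51.40, 0.000). A1 meets GM tangentially, so JM is at right angles to GM, so J = M + (0, -9.6) = (51.40, -9.600). Since JZ ⟂ ZK (tangency), |JK| = √(9.6² + 37.8²) = 39.00 regardless of where Z sits on A1. So K lies on both circle(G, 77.01) and circle(J, 39.00); the below-GM intersection is K = (60.62, -47.49). Z is the foot of the tangent from K: Z = (42.92, -14.10).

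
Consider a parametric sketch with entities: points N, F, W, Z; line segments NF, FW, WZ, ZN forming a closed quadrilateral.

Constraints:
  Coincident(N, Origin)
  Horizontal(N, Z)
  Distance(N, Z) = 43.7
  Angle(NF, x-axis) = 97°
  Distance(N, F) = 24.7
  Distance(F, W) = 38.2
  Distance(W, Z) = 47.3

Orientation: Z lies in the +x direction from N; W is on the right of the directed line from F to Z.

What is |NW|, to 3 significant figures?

13.7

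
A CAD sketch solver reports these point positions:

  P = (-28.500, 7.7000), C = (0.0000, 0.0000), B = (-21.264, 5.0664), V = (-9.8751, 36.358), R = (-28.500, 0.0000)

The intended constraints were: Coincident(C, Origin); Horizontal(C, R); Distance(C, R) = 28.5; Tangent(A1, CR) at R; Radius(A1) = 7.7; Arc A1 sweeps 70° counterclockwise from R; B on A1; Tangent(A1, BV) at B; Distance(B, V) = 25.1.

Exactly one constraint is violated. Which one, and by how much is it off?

Distance(B, V) = 25.1 — off by 8.20.

C = (0.00, 0.00) ✓; C.y = 0.00, R.y = 0.00 ✓; |CR| = 28.50 ✓; ∠(PR, RC) = 90.00° ✓; |PR| = 7.700 ✓; bearing(P→B) − bearing(P→R) = 70.00° ✓; |PB| = 7.700 ✓; ∠(PB, BV) = 90.00° ✓; |BV| = 33.30 ✗.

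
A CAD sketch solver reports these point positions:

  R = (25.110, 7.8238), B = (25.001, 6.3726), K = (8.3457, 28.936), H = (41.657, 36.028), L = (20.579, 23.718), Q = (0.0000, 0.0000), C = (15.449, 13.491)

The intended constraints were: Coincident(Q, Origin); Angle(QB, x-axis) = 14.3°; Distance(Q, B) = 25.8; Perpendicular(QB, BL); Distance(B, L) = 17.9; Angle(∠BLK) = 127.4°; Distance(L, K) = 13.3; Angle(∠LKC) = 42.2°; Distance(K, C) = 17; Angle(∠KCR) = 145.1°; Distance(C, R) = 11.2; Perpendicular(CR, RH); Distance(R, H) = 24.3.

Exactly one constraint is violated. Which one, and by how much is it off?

Distance(R, H) = 24.3 — off by 8.40.

Q = (0.00, 0.00) ✓; QB at 14.30° ✓; |QB| = 25.80 ✓; ∠(QB, BL) = 90.00° ✓; |BL| = 17.90 ✓; ∠BLK = 127.4° ✓; |LK| = 13.30 ✓; ∠LKC = 42.20° ✓; |KC| = 17.00 ✓; ∠KCR = 145.1° ✓; |CR| = 11.20 ✓; ∠(CR, RH) = 90.00° ✓; |RH| = 32.70 ✗.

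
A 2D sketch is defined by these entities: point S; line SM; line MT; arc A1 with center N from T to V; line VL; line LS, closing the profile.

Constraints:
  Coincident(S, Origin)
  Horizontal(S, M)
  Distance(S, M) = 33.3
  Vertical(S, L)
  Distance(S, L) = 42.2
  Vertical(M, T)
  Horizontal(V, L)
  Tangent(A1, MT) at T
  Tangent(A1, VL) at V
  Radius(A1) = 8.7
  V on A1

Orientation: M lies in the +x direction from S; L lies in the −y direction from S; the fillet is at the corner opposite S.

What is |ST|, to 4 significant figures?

47.23

S is at the origin; SM is horizontal with |SM| = 33.3 and M on the +x side, so M = (33.30, 0.000). SL is vertical with |SL| = 42.2 and L on the −y side, so L = (0.000, -42.20). The virtual corner opposite S is at (33.30, -42.20). Tangency of A1 to MT means the radius NT is perpendicular to MT and since A1 is tangent to VL there, NV ⟂ VL, with radius 8.7, so the center N sits 8.7 in from both sides at N = (24.60, -33.50). That places the tangent points at T = (33.30, -33.50) on MT and V = (24.60, -42.20) on VL. Then |ST| = |T − S| = 47.23.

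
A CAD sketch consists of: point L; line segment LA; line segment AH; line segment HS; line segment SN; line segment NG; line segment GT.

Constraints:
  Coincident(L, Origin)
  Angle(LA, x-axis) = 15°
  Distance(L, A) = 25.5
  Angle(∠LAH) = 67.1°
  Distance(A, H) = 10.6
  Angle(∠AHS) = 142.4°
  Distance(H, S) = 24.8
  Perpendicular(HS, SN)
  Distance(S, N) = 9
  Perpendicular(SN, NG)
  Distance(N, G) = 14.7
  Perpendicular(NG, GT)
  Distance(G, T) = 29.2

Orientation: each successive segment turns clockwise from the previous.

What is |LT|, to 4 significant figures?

39.40

L is at the origin; LA runs at 15.0° with length 25.5, so A = (24.63, 6.600). ∠LAH = 67.1° gives AH at -97.90° from the x-axis; with |AH| = 10.6, H = (23.17, -3.900). ∠AHS = 142.4° gives HS at -135.5° from the x-axis; with |HS| = 24.8, S = (5.486, -21.28). The perpendicularity gives SN at right angles to HS, so SN runs at 134.5°; with |SN| = 9.0, N = (-0.8226, -14.86). SN ⟂ NG, so NG runs at 44.50°; with |NG| = 14.7, G = (9.662, -4.559). The perpendicularity gives GT at right angles to NG, so GT runs at -45.50°; with |GT| = 29.2, T = (30.13, -25.39). Then |LT| = |T − L| = 39.40.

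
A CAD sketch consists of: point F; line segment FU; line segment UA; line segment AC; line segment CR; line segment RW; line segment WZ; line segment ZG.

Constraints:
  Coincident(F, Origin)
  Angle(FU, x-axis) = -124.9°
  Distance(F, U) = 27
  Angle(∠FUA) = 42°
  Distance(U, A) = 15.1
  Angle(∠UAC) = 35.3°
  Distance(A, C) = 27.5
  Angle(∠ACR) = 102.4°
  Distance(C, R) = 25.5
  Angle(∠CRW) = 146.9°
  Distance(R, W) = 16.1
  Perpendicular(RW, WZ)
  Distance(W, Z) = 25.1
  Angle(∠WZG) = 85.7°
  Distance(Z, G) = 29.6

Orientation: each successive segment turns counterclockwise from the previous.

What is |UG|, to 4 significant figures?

5.984

F is at the origin; FU runs at -124.9° with length 27.0, so U = (-15.45, -22.14). ∠FUA = 42.0° gives UA at 13.10° from the x-axis; with |UA| = 15.1, A = (-0.7409, -18.72). ∠UAC = 35.3° gives AC at 157.8° from the x-axis; with |AC| = 27.5, C = (-26.20, -8.331). ∠ACR = 102.4° gives CR at -124.6° from the x-axis; with |CR| = 25.5, R = (-40.68, -29.32). ∠CRW = 146.9° gives RW at -91.50° from the x-axis; with |RW| = 16.1, W = (-41.10, -45.42). RW is perpendicular to WZ, so WZ runs at -1.500°; with |WZ| = 25.1, Z = (-16.01, -46.07). ∠WZG = 85.7° gives ZG at 92.80° from the x-axis; with |ZG| = 29.6, G = (-17.46, -16.51). Then |UG| = |G − U| = 5.984.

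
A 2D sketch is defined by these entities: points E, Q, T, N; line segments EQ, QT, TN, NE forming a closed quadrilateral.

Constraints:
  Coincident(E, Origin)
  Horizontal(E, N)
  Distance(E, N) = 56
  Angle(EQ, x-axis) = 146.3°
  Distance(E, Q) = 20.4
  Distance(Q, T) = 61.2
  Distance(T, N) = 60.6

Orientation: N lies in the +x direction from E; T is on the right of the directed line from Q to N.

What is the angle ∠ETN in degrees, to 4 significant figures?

62.34°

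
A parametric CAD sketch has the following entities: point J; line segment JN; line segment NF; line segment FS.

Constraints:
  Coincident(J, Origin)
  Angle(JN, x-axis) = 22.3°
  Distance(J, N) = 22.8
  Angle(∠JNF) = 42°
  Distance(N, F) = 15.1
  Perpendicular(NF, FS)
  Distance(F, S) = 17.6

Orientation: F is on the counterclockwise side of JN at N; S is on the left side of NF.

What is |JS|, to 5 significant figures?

2.9821

J is at the origin; JN runs at 22.3° with length 22.8, so N = 22.8·(cos 22.3°, sin 22.3°) = (21.095, 8.6516). ∠JNF = 42.0°, so NF runs at 22.3° + (180° − 42.0°) = 160.30° from the x-axis; with |NF| = 15.1, F = N + 15.1·(cos 160.30°, sin 160.30°) = (6.8786, 13.742). The perpendicularity gives FS at right angles to NF; with |FS| = 17.6 on the left of NF, S = F + 17.6·(-0.33710, -0.94147) = (0.94570, -2.8281). Then |JS| = |S − J| = 2.9821.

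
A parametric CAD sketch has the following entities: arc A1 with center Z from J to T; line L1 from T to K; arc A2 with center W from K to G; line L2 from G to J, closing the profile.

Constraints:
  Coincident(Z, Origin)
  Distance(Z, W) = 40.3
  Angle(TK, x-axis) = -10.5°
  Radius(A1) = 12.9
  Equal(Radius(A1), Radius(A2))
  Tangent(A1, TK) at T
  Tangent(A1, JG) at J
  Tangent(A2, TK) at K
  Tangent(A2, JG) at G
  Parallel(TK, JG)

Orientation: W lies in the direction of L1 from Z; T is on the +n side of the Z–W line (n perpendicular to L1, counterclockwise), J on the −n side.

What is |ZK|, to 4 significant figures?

42.31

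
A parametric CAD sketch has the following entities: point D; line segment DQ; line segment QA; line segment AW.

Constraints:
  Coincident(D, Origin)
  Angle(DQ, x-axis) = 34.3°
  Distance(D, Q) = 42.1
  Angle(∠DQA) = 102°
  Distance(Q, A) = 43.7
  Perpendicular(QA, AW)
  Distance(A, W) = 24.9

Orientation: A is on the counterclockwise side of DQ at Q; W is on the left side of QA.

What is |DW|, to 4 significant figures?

54.92

D is at the origin; DQ runs at 34.3° with length 42.1, so Q = 42.1·(cos 34.3°, sin 34.3°) = (34.78, 23.72). ∠DQA = 102.0°, so QA runs at 34.3° + (180° − 102.0°) = 112.3° from the x-axis; with |QA| = 43.7, A = Q + 43.7·(cos 112.3°, sin 112.3°) = (18.20, 64.16). The perpendicularity gives AW at right angles to QA; with |AW| = 24.9 on the left of QA, W = A + 24.9·(-0.9252, -0.3795) = (-4.841, 54.71). Then |DW| = |W − D| = 54.92.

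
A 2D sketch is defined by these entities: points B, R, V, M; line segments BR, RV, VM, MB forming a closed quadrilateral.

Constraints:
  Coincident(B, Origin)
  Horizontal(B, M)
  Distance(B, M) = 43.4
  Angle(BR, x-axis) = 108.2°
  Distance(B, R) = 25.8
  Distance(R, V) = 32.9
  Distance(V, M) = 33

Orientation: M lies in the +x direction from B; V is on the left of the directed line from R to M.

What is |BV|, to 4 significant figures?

36.77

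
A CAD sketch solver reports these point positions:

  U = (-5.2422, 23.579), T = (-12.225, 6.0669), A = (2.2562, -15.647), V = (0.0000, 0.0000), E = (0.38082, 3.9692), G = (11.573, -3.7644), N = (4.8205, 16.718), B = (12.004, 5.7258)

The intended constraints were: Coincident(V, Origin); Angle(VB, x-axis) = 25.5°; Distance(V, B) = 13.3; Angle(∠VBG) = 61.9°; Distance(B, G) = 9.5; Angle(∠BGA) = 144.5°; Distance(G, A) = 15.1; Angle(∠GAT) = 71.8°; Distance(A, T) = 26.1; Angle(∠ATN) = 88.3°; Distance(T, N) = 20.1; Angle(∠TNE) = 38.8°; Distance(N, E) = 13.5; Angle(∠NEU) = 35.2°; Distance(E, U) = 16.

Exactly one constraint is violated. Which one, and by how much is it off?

Distance(E, U) = 16 — off by 4.40.

V = (0.00, 0.00) ✓; VB at 25.50° ✓; |VB| = 13.30 ✓; ∠VBG = 61.90° ✓; |BG| = 9.500 ✓; ∠BGA = 144.5° ✓; |GA| = 15.10 ✓; ∠GAT = 71.80° ✓; |AT| = 26.10 ✓; ∠ATN = 88.30° ✓; |TN| = 20.10 ✓; ∠TNE = 38.80° ✓; |NE| = 13.50 ✓; ∠NEU = 35.20° ✓; |EU| = 20.40 ✗.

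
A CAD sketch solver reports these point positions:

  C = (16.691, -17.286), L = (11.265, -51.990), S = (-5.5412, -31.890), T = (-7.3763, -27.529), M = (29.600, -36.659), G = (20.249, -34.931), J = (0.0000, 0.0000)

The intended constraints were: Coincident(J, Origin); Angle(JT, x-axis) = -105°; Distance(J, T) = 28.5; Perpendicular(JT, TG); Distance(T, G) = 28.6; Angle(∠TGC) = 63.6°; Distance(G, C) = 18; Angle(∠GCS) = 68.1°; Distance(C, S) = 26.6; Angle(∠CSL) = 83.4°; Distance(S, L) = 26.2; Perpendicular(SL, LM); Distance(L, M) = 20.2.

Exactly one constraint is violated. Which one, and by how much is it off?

Distance(L, M) = 20.2 — off by 3.70.

J = (0.00, 0.00) ✓; JT at -105.0° ✓; |JT| = 28.50 ✓; ∠(JT, TG) = 90.00° ✓; |TG| = 28.60 ✓; ∠TGC = 63.60° ✓; |GC| = 18.00 ✓; ∠GCS = 68.10° ✓; |CS| = 26.60 ✓; ∠CSL = 83.40° ✓; |SL| = 26.20 ✓; ∠(SL, LM) = 90.00° ✓; |LM| = 23.90 ✗.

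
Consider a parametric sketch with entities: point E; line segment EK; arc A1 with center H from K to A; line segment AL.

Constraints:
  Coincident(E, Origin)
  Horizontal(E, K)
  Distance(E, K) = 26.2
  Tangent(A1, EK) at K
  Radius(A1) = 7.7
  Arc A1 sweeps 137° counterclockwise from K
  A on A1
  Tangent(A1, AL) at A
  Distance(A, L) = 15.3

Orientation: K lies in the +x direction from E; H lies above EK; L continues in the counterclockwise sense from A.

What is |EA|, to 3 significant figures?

34.2

E is at the origin; EK is horizontal with |EK| = 26.2 and K on the +x side, so K = (26.2, 0.00). Tangency of A1 to EK means the radius HK is perpendicular to EK, so H = K + (0, 7.7) = (26.2, 7.70). On A1, K sits at bearing -90° from H; a 137° counterclockwise sweep puts A at bearing 47°, so A = H + 7.7·(cos 47°, sin 47°) = (31.5, 13.3). Then |EA| = |A − E| = 34.2.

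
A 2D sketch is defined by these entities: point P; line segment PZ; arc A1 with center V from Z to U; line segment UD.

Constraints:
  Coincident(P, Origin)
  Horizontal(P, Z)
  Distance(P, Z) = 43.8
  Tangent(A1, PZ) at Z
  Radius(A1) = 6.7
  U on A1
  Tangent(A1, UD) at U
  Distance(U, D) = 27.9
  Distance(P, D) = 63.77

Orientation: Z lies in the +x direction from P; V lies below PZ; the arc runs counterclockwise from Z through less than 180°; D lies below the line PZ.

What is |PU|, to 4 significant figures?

39.74

Checks: |PZ| = 43.80 ✓; |VU| = 6.700 ✓; ∠(VU, UD) = 90.00° ✓; |UD| = 27.90 ✓; |PD| = 63.77 ✓.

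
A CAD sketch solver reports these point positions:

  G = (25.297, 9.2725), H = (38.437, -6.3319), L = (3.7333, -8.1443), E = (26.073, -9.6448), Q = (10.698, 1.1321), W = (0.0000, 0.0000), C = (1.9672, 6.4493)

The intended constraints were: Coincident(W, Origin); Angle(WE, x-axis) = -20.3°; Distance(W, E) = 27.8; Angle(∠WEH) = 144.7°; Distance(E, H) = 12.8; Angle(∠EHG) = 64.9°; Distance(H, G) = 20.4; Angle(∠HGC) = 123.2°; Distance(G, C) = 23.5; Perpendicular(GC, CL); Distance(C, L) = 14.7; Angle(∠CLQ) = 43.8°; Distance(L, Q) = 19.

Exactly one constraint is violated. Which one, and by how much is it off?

Distance(L, Q) = 19 — off by 7.40.

W = (0.00, 0.00) ✓; WE at -20.30° ✓; |WE| = 27.80 ✓; ∠WEH = 144.7° ✓; |EH| = 12.80 ✓; ∠EHG = 64.90° ✓; |HG| = 20.40 ✓; ∠HGC = 123.2° ✓; |GC| = 23.50 ✓; ∠(GC, CL) = 90.00° ✓; |CL| = 14.70 ✓; ∠CLQ = 43.80° ✓; |LQ| = 11.60 ✗.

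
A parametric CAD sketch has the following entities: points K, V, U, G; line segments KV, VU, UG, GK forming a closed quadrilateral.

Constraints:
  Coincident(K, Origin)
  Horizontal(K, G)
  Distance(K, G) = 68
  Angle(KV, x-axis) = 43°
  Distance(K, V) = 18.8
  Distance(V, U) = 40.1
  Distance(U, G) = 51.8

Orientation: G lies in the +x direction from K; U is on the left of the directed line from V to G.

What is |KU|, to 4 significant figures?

58.81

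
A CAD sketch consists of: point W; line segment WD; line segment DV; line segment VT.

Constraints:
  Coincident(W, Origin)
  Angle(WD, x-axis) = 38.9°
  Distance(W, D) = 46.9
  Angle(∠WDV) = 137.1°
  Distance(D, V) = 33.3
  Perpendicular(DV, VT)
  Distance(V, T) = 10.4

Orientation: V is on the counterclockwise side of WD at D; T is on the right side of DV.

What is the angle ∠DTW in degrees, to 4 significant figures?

14.69°

W is at the origin; WD runs at 38.9° with length 46.9, so D = 46.9·(cos 38.9°, sin 38.9°) = (36.50, 29.45). ∠WDV = 137.1°, so DV runs at 38.9° + (180° − 137.1°) = 81.80° from the x-axis; with |DV| = 33.3, V = D + 33.3·(cos 81.80°, sin 81.80°) = (41.25, 62.41). DV ⟂ VT; with |VT| = 10.4 on the right of DV, T = V + 10.4·(0.9898, -0.1426) = (51.54, 60.93). Then cos ∠DTW = TD·TW / (|TD||TW|), giving 14.69°.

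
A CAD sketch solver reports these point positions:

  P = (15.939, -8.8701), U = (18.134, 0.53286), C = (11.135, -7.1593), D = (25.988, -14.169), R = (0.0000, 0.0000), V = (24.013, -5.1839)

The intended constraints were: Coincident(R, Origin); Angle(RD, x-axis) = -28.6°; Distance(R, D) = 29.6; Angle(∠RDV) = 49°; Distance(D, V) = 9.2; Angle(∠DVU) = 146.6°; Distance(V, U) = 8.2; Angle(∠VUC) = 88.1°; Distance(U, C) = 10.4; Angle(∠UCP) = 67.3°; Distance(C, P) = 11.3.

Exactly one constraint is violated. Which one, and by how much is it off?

Distance(C, P) = 11.3 — off by 6.20.

R = (0.00, 0.00) ✓; RD at -28.60° ✓; |RD| = 29.60 ✓; ∠RDV = 49.00° ✓; |DV| = 9.200 ✓; ∠DVU = 146.6° ✓; |VU| = 8.200 ✓; ∠VUC = 88.10° ✓; |UC| = 10.40 ✓; ∠UCP = 67.30° ✓; |CP| = 5.100 ✗.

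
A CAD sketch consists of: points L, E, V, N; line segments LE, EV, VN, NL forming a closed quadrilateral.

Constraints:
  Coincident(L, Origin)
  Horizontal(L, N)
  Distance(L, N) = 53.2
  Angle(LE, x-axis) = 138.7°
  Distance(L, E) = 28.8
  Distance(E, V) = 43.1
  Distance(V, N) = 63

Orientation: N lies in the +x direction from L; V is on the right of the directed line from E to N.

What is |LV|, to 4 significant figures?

22.07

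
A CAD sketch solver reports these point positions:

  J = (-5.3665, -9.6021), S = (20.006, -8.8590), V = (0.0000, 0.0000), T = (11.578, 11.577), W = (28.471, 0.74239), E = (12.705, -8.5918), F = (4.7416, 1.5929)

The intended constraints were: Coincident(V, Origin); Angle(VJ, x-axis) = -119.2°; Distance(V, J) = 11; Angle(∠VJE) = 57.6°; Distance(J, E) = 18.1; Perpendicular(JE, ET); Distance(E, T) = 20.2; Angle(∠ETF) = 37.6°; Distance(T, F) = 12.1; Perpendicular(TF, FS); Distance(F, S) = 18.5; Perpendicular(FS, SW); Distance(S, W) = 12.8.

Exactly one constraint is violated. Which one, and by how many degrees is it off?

Perpendicular(FS, SW) — off by 7.00°.

V = (0.00, 0.00) ✓; VJ at -119.2° ✓; |VJ| = 11.00 ✓; ∠VJE = 57.60° ✓; |JE| = 18.10 ✓; ∠(JE, ET) = 90.00° ✓; |ET| = 20.20 ✓; ∠ETF = 37.60° ✓; |TF| = 12.10 ✓; ∠(TF, FS) = 90.00° ✓; |FS| = 18.50 ✓; ∠(FS, SW) = 83.00° ✗; |SW| = 12.80 ✓.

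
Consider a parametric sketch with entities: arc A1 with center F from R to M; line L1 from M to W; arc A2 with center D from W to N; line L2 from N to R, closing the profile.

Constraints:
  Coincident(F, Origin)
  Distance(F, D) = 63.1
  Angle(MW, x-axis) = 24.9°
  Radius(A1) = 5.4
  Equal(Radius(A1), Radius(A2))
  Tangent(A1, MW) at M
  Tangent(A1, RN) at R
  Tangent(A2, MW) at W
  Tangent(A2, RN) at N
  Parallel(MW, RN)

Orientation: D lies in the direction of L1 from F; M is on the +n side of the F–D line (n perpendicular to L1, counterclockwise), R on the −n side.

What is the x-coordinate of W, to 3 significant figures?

55.0

The slot axis is L1's direction at 24.9°, so u = (cos 24.9°, sin 24.9°) = (0.907, 0.421) and n = (−sin 24.9°, cos 24.9°) = (-0.421, 0.907). F is at the origin and D lies 63.1 along u from F, so D = 63.1·u = (57.2, 26.6). Tangency of A1 to both parallel lines with radius 5.4 puts M and R at F ± 5.4·n: M = (-2.27, 4.90), R = (2.27, -4.90). Equal radii place W and N the same way about D: W = D + 5.4·n = (55.0, 31.5), N = D − 5.4·n = (59.5, 21.7). So W.x = 55.0.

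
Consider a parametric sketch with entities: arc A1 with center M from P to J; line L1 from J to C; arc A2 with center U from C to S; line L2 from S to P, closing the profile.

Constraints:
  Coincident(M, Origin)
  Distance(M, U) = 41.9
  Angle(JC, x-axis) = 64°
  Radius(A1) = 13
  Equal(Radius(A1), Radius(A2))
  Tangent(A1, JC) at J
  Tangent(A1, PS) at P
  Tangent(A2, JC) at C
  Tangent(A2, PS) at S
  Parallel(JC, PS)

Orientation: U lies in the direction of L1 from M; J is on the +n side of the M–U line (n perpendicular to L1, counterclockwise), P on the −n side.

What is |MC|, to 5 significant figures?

43.870

The slot axis is L1's direction at 64.0°, so u = (cos 64.0°, sin 64.0°) = (0.43837, 0.89879) and n = (−sin 64.0°, cos 64.0°) = (-0.89879, 0.43837). M is at the origin and U lies 41.9 along u from M, so U = 41.9·u = (18.368, 37.659). Tangency of A1 to both parallel lines with radius 13.0 puts J and P at M ± 13.0·n: J = (-11.684, 5.6988), P = (11.684, -5.6988). Equal radii place C and S the same way about U: C = U + 13.0·n = (6.6834, 43.358), S = U − 13.0·n = (30.052, 31.961). Then |MC| = |C − M| = 43.870.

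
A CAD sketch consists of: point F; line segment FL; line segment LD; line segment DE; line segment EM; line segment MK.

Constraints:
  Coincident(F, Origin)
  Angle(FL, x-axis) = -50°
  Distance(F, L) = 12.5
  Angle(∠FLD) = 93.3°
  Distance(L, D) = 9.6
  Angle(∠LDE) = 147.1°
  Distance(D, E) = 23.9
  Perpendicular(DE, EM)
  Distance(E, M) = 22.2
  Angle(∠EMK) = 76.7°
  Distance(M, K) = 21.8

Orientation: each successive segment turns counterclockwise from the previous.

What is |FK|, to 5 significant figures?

4.7017

F is at the origin; FL runs at -50.0° with length 12.5, so L = (8.0348, -9.5756). ∠FLD = 93.3° gives LD at 36.700° from the x-axis; with |LD| = 9.6, D = (15.732, -3.8384). ∠LDE = 147.1° gives DE at 69.600° from the x-axis; with |DE| = 23.9, E = (24.063, 18.563). DE is perpendicular to EM, so EM runs at 159.60°; with |EM| = 22.2, M = (3.2551, 26.301). ∠EMK = 76.7° gives MK at -97.100° from the x-axis; with |MK| = 21.8, K = (0.56059, 4.6681). Then |FK| = |K − F| = 4.7017.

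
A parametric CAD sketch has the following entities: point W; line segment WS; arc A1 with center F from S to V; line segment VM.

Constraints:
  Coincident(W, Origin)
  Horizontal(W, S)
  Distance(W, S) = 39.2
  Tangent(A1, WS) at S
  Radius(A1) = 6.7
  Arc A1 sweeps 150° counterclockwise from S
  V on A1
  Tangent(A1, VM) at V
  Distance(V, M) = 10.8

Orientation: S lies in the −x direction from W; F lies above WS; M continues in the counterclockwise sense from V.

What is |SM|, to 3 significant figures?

18.9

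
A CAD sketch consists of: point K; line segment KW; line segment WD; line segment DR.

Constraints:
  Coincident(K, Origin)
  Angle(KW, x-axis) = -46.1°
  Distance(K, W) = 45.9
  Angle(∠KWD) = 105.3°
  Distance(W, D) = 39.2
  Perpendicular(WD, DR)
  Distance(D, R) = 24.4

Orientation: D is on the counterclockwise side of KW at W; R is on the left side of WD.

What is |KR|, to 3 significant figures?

55.0

K is at the origin; KW runs at -46.1° with length 45.9, so W = 45.9·(cos -46.1°, sin -46.1°) = (31.8, -33.1). ∠KWD = 105.3°, so WD runs at -46.1° + (180° − 105.3°) = 28.6° from the x-axis; with |WD| = 39.2, D = W + 39.2·(cos 28.6°, sin 28.6°) = (66.2, -14.3). WD is perpendicular to DR; with |DR| = 24.4 on the left of WD, R = D + 24.4·(-0.479, 0.878) = (54.6, 7.11). Then |KR| = |R − K| = 55.0.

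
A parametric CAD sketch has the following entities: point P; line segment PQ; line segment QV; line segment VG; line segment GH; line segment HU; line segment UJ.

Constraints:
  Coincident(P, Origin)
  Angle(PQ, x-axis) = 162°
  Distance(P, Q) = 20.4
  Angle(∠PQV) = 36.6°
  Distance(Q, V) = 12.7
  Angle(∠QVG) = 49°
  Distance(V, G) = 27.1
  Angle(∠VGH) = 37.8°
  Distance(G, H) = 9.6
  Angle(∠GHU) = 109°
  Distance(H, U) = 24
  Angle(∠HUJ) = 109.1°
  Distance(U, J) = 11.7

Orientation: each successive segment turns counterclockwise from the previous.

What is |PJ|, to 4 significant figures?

9.041

P is at the origin; PQ runs at 162.0° with length 20.4, so Q = (-19.40, 6.304). ∠PQV = 36.6° gives QV at -54.60° from the x-axis; with |QV| = 12.7, V = (-12.04, -4.048). ∠QVG = 49.0° gives VG at 76.40° from the x-axis; with |VG| = 27.1, G = (-5.672, 22.29). ∠VGH = 37.8° gives GH at -141.4° from the x-axis; with |GH| = 9.6, H = (-13.17, 16.30). ∠GHU = 109.0° gives HU at -70.40° from the x-axis; with |HU| = 24.0, U = (-5.124, -6.307). ∠HUJ = 109.1° gives UJ at 0.5000° from the x-axis; with |UJ| = 11.7, J = (6.575, -6.205). Then |PJ| = |J − P| = 9.041.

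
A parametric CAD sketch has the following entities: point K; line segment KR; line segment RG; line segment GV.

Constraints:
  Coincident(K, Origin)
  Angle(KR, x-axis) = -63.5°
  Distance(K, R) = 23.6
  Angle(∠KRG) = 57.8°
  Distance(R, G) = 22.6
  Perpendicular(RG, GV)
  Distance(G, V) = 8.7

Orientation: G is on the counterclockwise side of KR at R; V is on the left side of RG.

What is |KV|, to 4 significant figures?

15.08

K is at the origin; KR runs at -63.5° with length 23.6, so R = 23.6·(cos -63.5°, sin -63.5°) = (10.53, -21.12). ∠KRG = 57.8°, so RG runs at -63.5° + (180° − 57.8°) = 58.70° from the x-axis; with |RG| = 22.6, G = R + 22.6·(cos 58.70°, sin 58.70°) = (22.27, -1.810). RG ⟂ GV; with |GV| = 8.7 on the left of RG, V = G + 8.7·(-0.8545, 0.5195) = (14.84, 2.710). Then |KV| = |V − K| = 15.08.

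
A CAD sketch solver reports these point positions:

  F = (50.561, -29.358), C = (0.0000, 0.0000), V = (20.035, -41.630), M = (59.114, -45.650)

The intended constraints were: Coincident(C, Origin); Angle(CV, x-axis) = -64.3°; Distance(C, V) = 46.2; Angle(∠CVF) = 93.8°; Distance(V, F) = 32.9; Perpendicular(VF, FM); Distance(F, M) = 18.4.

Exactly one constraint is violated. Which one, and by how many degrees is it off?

Perpendicular(VF, FM) — off by 5.80°.

C = (0.00, 0.00) ✓; CV at -64.30° ✓; |CV| = 46.20 ✓; ∠CVF = 93.80° ✓; |VF| = 32.90 ✓; ∠(VF, FM) = 84.20° ✗; |FM| = 18.40 ✓.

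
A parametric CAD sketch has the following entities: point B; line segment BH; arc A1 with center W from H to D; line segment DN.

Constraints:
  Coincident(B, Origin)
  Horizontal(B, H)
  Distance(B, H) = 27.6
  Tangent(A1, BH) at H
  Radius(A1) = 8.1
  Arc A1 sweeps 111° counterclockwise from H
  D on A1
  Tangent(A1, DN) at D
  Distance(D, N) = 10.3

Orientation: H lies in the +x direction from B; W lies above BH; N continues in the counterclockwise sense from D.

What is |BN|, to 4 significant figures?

37.62

B is at the origin; B and H share the same y with |BH| = 27.6 and H on the +x side, so H = (27.60, 0.000). The tangent condition forces WH to be normal to BH, so W = H + (0, 8.1) = (27.60, 8.100). On A1, H sits at bearing -90° from W; a 111° counterclockwise sweep puts D at bearing 21°, so D = W + 8.1·(cos 21°, sin 21°) = (35.16, 11.00). The tangent condition forces WD to be normal to DN, so DN runs along (−sin 21°, cos 21°); with |DN| = 10.3, N = (31.47, 20.62). Then |BN| = |N − B| = 37.62.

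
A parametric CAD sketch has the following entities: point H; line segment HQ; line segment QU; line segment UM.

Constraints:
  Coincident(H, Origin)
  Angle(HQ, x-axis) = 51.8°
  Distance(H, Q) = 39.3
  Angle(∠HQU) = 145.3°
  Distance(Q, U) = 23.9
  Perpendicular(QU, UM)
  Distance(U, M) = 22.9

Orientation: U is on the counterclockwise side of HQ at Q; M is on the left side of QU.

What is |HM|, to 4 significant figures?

56.21

H is at the origin; HQ runs at 51.8° with length 39.3, so Q = 39.3·(cos 51.8°, sin 51.8°) = (24.30, 30.88). ∠HQU = 145.3°, so QU runs at 51.8° + (180° − 145.3°) = 86.50° from the x-axis; with |QU| = 23.9, U = Q + 23.9·(cos 86.50°, sin 86.50°) = (25.76, 54.74). QU is perpendicular to UM; with |UM| = 22.9 on the left of QU, M = U + 22.9·(-0.9981, 0.06105) = (2.905, 56.14). Then |HM| = |M − H| = 56.21.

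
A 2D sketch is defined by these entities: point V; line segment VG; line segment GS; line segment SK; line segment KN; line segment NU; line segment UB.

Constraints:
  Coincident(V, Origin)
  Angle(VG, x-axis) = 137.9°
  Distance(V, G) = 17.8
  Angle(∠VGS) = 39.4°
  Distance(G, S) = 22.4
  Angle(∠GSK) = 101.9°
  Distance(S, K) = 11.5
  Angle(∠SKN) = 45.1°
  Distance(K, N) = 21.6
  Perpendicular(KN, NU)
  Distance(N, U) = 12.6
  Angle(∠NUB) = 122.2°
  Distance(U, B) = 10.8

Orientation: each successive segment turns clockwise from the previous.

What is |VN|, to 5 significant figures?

13.779

V is at the origin; VG runs at 137.9° with length 17.8, so G = (-13.207, 11.934). ∠VGS = 39.4° gives GS at -2.7000° from the x-axis; with |GS| = 22.4, S = (9.1680, 10.878). ∠GSK = 101.9° gives SK at -80.800° from the x-axis; with |SK| = 11.5, K = (11.007, -0.47366). ∠SKN = 45.1° gives KN at 144.30° from the x-axis; with |KN| = 21.6, N = (-6.5344, 12.131). Then |VN| = |N − V| = 13.779.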